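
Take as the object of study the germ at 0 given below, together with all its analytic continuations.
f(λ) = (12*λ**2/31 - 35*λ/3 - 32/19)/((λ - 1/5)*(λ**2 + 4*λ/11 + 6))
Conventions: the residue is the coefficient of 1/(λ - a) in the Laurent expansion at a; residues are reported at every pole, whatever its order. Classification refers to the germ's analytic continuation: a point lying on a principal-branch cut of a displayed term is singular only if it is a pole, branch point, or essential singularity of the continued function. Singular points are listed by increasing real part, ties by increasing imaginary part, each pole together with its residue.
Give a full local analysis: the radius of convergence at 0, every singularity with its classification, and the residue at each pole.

Radius of convergence at 0: 1/5.
At (-2/11) - ((19/11)*sqrt(2))*i: a pole of order 1; residue (3094505/5940654) - ((93198565/56436213)*sqrt(2))*i.
At (-2/11) + ((19/11)*sqrt(2))*i: a pole of order 1; residue (3094505/5940654) + ((93198565/56436213)*sqrt(2))*i.
At 1/5: a pole of order 1; residue -1944701/2970327.

Denominator factor (λ - 1/5): pole of order 1 at 1/5, modulus 1/5.
Denominator factor (λ**2 + 4*λ/11 + 6): discriminant -2888/121, complex-conjugate roots (-2/11) + ((19/11)*sqrt(2))*i and (-2/11) - ((19/11)*sqrt(2))*i; poles of order 1, moduli sqrt(6) and sqrt(6).
The radius of convergence is the smallest modulus among the singular points: 1/5.
The factor λ**2 + 4*λ/11 + 6 splits as (λ - a)(λ - a') with a = (-2/11) - ((19/11)*sqrt(2))*i, a' = (-2/11) + ((19/11)*sqrt(2))*i. At the order-1 pole a set g(λ) = (λ - a)*f(λ) = [(12*λ**2/31 - 35*λ/3 - 32/19)/(λ - 1/5)] / (λ - a').
Simple pole: residue = g(a) at a = (-2/11) - ((19/11)*sqrt(2))*i, which is (3094505/5940654) - ((93198565/56436213)*sqrt(2))*i.
The factor λ**2 + 4*λ/11 + 6 splits as (λ - a)(λ - a') with a = (-2/11) + ((19/11)*sqrt(2))*i, a' = (-2/11) - ((19/11)*sqrt(2))*i. At the order-1 pole a set g(λ) = (λ - a)*f(λ) = [(12*λ**2/31 - 35*λ/3 - 32/19)/(λ - 1/5)] / (λ - a').
Simple pole: residue = g(a) at a = (-2/11) + ((19/11)*sqrt(2))*i, which is (3094505/5940654) + ((93198565/56436213)*sqrt(2))*i.
At the order-1 pole 1/5 set g(λ) = (λ - (1/5))*f(λ) = (12*λ**2/31 - 35*λ/3 - 32/19)/(λ**2 + 4*λ/11 + 6).
Simple pole: residue = g(a) at a = 1/5, which is -1944701/2970327.
List the singular points by increasing real part (a conjugate pair: the negative imaginary part first).


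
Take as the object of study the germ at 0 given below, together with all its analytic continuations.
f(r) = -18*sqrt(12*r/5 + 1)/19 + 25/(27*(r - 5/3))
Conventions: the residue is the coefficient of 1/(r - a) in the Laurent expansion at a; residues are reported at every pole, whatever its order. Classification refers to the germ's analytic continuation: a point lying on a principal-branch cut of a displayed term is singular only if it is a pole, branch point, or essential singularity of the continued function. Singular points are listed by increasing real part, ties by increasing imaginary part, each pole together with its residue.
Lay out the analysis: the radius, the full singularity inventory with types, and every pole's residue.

Radius of convergence at 0: 5/12.
At -5/12: an algebraic (square-root) branch point.
At 5/3: a pole of order 1; residue 25/27.

Denominator factor (r - 5/3): pole of order 1 at 5/3, modulus 5/3.
Branch term (-18/19)*sqrt(1 - r/(-5/12)): its argument vanishes at r = -5/12, a square-root branch point, modulus 5/12.
The radius of convergence is the smallest modulus among the singular points: 5/12.
The branch term is analytic at 5/3 and contributes nothing to the residue; only the rational part matters.
At the order-1 pole 5/3 set g(r) = (r - (5/3))*(rational part) = 25/27.
Simple pole: residue = g(a) at a = 5/3, which is 25/27.
List the singular points by increasing real part (a conjugate pair: the negative imaginary part first).


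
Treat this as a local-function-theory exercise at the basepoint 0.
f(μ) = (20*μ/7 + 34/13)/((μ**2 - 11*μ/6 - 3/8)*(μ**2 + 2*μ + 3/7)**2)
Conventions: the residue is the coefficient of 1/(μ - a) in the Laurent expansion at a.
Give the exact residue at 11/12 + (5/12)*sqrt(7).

The factor μ**2 - 11*μ/6 - 3/8 splits as (μ - a)(μ - a') with a = 11/12 + (5/12)*sqrt(7), a' = 11/12 - (5/12)*sqrt(7). At the order-1 pole a set g(μ) = (μ - a)*f(μ) = [(20*μ/7 + 34/13)/(μ**2 + 2*μ + 3/7)**2] / (μ - a').
Simple pole: residue = g(a) at a = 11/12 + (5/12)*sqrt(7), which is -119059127936/2114336991 + (225208779904/10571684955)*sqrt(7).

The residue is -119059127936/2114336991 + (225208779904/10571684955)*sqrt(7).


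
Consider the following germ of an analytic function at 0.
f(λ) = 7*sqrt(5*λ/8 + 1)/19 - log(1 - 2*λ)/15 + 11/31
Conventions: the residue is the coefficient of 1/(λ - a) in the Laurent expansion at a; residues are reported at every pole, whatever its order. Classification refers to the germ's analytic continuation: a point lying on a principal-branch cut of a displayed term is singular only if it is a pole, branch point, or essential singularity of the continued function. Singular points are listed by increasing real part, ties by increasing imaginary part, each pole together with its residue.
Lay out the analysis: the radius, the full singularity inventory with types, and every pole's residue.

Branch term (-1/15)*log(1 - λ/(1/2)): its argument vanishes at λ = 1/2, a logarithmic branch point, modulus 1/2.
Branch term (7/19)*sqrt(1 - λ/(-8/5)): its argument vanishes at λ = -8/5, a square-root branch point, modulus 8/5.
The radius of convergence is the smallest modulus among the singular points: 1/2.
List the singular points by increasing real part (a conjugate pair: the negative imaginary part first).

Radius of convergence at 0: 1/2.
At -8/5: an algebraic (square-root) branch point.
At 1/2: a logarithmic branch point.


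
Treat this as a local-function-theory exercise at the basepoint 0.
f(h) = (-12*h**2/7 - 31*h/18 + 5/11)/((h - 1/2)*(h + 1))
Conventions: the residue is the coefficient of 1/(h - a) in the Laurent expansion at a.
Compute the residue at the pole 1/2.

The residue is -2315/4158.

At the order-1 pole 1/2 set g(h) = (h - (1/2))*f(h) = (-12*h**2/7 - 31*h/18 + 5/11)/(h + 1).
Simple pole: residue = g(a) at a = 1/2, which is -2315/4158.


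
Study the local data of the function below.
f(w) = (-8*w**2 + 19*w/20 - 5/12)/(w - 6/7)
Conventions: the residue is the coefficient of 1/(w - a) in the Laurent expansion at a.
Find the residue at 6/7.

At the order-1 pole 6/7 set g(w) = (w - (6/7))*f(w) = -8*w**2 + 19*w/20 - 5/12.
Simple pole: residue = g(a) at a = 6/7, which is -16111/2940.

The residue is -16111/2940.


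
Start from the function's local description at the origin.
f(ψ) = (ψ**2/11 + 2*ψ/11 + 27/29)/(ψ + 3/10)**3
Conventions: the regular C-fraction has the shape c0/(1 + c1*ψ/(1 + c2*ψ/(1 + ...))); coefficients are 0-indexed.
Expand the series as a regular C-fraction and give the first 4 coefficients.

Taylor coefficients (expand at 0): a_0 = 1000/29, a_1 = -2912000/8613, a_2 = 19249000/8613, a_3 = -319270000/25839.
c0 = a_0 = 1000/29. Peel one level at a time: if S = 1 + c*ψ/S' with S'(0) = 1, then c is the ψ-coefficient of S and S' = c*ψ/(S - 1).
S_1 = c0/f = 1 + (2912/297)*ψ + (2762791/88209)*ψ^2 + ...; c1 = 2912/297.
S_2 = c1*ψ/(S_1 - 1) = 1 + (-2762791/864864)*ψ + (181857763/25439232)*ψ^2 + ...; c2 = -2762791/864864.
S_3 = c2*ψ/(S_2 - 1) = 1 + (18003918537/8045247392)*ψ + ...; c3 = 18003918537/8045247392.

The regular C-fraction coefficients are [1000/29, 2912/297, -2762791/864864, 18003918537/8045247392].


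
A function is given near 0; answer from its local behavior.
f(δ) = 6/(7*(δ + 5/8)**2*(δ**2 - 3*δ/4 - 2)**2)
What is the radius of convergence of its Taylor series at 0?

The radius of convergence is 5/8.

Denominator factor (δ + 5/8)^2: pole of order 2 at -5/8, modulus 5/8.
Denominator factor (δ**2 - 3*δ/4 - 2)^2: discriminant 137/16, real irrational roots 3/8 + (1/8)*sqrt(137) and 3/8 - (1/8)*sqrt(137); poles of order 2, moduli 3/8 + (1/8)*sqrt(137) and -3/8 + (1/8)*sqrt(137).
The radius of convergence is the smallest modulus among the singular points: 5/8.


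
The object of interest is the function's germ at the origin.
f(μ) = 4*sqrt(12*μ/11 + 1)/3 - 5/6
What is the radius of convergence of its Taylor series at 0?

Branch term (4/3)*sqrt(1 - μ/(-11/12)): its argument vanishes at μ = -11/12, a square-root branch point, modulus 11/12.
The radius of convergence is the smallest modulus among the singular points: 11/12.

The radius of convergence is 11/12.


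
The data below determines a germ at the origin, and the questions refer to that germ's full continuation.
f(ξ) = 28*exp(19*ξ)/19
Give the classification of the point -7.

There is no denominator, hence no pole anywhere.
The factor exp(19*ξ) is entire.
So the germ continues analytically to -7.

The point is a regular point.


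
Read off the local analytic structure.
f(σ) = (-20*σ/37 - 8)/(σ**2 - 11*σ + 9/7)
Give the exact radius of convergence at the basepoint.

Denominator factor (σ**2 - 11*σ + 9/7): discriminant 811/7, real irrational roots 11/2 + (1/14)*sqrt(5677) and 11/2 - (1/14)*sqrt(5677); poles of order 1, moduli 11/2 + (1/14)*sqrt(5677) and 11/2 - (1/14)*sqrt(5677).
The radius of convergence is the smallest modulus among the singular points: 11/2 - (1/14)*sqrt(5677).

The radius of convergence is 11/2 - (1/14)*sqrt(5677).


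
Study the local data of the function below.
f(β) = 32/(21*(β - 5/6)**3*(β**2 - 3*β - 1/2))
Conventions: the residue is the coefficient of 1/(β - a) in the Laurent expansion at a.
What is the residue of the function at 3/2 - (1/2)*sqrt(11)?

The factor β**2 - 3*β - 1/2 splits as (β - a)(β - a') with a = 3/2 - (1/2)*sqrt(11), a' = 3/2 + (1/2)*sqrt(11). At the order-1 pole a set g(β) = (β - a)*f(β) = [32/(21*(β - 5/6)**3)] / (β - a').
Simple pole: residue = g(a) at a = 3/2 - (1/2)*sqrt(11), which is 145152/571787 + (2884608/44027599)*sqrt(11).

The residue is 145152/571787 + (2884608/44027599)*sqrt(11).


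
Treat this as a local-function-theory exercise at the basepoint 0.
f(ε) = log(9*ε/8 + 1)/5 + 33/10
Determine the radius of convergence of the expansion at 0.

The radius of convergence is 8/9.

Branch term (1/5)*log(1 - ε/(-8/9)): its argument vanishes at ε = -8/9, a logarithmic branch point, modulus 8/9.
The radius of convergence is the smallest modulus among the singular points: 8/9.


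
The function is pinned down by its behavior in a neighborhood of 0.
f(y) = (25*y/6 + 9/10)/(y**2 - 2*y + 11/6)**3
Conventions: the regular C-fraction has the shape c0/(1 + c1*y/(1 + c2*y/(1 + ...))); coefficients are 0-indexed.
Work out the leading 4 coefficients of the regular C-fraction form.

Taylor coefficients (expand at 0): a_0 = 972/6655, a_1 = 84492/73205, a_2 = 2429352/805255, a_3 = 40525272/8857805.
c0 = a_0 = 972/6655. Peel one level at a time: if S = 1 + c*y/S' with S'(0) = 1, then c is the y-coefficient of S and S' = c*y/(S - 1).
S_1 = c0/f = 1 + (-2347/297)*y + (3686395/88209)*y^2 + ...; c1 = -2347/297.
S_2 = c1*y/(S_1 - 1) = 1 + (3686395/697059)*y + (1911797730/666517489)*y^2 + ...; c2 = 3686395/697059.
S_3 = c2*y/(S_2 - 1) = 1 + (-10323707742/19034331943)*y + ...; c3 = -10323707742/19034331943.

The regular C-fraction coefficients are [972/6655, -2347/297, 3686395/697059, -10323707742/19034331943].


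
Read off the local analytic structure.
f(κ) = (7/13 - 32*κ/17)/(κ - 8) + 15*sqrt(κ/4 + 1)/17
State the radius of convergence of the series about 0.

Denominator factor (κ - 8): pole of order 1 at 8, modulus 8.
Branch term (15/17)*sqrt(1 - κ/(-4)): its argument vanishes at κ = -4, a square-root branch point, modulus 4.
The radius of convergence is the smallest modulus among the singular points: 4.

The radius of convergence is 4.


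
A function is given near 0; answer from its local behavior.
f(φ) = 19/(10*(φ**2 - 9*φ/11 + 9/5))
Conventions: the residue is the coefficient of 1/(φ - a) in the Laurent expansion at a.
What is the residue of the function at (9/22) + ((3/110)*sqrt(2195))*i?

The residue is -((209/13170)*sqrt(2195))*i.

The factor φ**2 - 9*φ/11 + 9/5 splits as (φ - a)(φ - a') with a = (9/22) + ((3/110)*sqrt(2195))*i, a' = (9/22) - ((3/110)*sqrt(2195))*i. At the order-1 pole a set g(φ) = (φ - a)*f(φ) = [19/10] / (φ - a').
Simple pole: residue = g(a) at a = (9/22) + ((3/110)*sqrt(2195))*i, which is -((209/13170)*sqrt(2195))*i.


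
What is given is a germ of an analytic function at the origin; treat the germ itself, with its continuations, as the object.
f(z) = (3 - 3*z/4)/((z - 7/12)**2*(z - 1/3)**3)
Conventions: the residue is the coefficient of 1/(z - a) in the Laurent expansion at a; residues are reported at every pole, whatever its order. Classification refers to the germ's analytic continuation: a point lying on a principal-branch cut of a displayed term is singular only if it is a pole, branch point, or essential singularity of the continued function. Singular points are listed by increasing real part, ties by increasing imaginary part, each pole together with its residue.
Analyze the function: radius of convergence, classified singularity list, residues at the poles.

Radius of convergence at 0: 1/3.
At 1/3: a pole of order 3; residue 2016.
At 7/12: a pole of order 2; residue -2016.

Denominator factor (z - 1/3)^3: pole of order 3 at 1/3, modulus 1/3.
Denominator factor (z - 7/12)^2: pole of order 2 at 7/12, modulus 7/12.
The radius of convergence is the smallest modulus among the singular points: 1/3.
At the order-3 pole 1/3 set g(z) = (z - (1/3))^3*f(z) = (3 - 3*z/4)/(z - 7/12)**2.
Order-3 pole: residue = g''(a)/2; g''(1/3) = 4032, so the residue is 2016.
At the order-2 pole 7/12 set g(z) = (z - (7/12))^2*f(z) = (3 - 3*z/4)/(z - 1/3)**3.
Order-2 pole: residue = g'(a); g'(7/12) = -2016, so the residue is -2016.
List the singular points by increasing real part (a conjugate pair: the negative imaginary part first).


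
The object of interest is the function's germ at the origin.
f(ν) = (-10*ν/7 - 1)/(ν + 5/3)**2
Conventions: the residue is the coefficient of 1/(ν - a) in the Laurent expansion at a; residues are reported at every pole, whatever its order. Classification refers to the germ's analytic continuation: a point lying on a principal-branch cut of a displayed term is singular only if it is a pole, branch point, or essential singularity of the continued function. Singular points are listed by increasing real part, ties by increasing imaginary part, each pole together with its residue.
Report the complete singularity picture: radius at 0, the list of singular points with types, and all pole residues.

Denominator factor (ν + 5/3)^2: pole of order 2 at -5/3, modulus 5/3.
The radius of convergence is the smallest modulus among the singular points: 5/3.
At the order-2 pole -5/3 set g(ν) = (ν - (-5/3))^2*f(ν) = -10*ν/7 - 1.
Order-2 pole: residue = g'(a); g'(-5/3) = -10/7, so the residue is -10/7.

Radius of convergence at 0: 5/3.
At -5/3: a pole of order 2; residue -10/7.


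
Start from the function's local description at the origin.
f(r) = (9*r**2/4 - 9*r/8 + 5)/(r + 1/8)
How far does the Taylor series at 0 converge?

The radius of convergence is 1/8.

Denominator factor (r + 1/8): pole of order 1 at -1/8, modulus 1/8.
The radius of convergence is the smallest modulus among the singular points: 1/8.


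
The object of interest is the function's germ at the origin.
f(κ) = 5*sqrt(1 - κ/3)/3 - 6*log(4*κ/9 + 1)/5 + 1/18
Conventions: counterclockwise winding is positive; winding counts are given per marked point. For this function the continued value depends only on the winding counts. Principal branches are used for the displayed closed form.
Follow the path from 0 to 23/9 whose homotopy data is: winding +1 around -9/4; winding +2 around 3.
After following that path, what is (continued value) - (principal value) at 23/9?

Continued minus principal equals -(12/5)*pi*i.

The rational part is single-valued and drops out of the difference; each branch term changes only by its own monodromy.
(5/3)*sqrt(1 - κ/(3)): winding +2 is even, the square root returns to the same sheet, contribution 0.
(-6/5)*log(1 - κ/(-9/4)): each positive loop around -9/4 adds 2*pi*i to the log, so winding +1 contributes (-6/5)*(1)*2*pi*i = -(12/5)*pi*i.
Summing the contributions at κ = 23/9 gives -(12/5)*pi*i.


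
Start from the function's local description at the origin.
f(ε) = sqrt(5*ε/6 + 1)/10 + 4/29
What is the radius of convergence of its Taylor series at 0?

The radius of convergence is 6/5.

Branch term (1/10)*sqrt(1 - ε/(-6/5)): its argument vanishes at ε = -6/5, a square-root branch point, modulus 6/5.
The radius of convergence is the smallest modulus among the singular points: 6/5.


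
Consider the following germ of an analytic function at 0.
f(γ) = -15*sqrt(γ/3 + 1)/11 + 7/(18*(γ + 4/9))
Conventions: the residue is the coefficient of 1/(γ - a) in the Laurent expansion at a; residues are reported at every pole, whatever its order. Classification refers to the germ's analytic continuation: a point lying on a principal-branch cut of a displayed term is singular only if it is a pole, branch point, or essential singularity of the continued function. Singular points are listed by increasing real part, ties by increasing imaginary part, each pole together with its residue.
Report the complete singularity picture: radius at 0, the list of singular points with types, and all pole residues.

Denominator factor (γ + 4/9): pole of order 1 at -4/9, modulus 4/9.
Branch term (-15/11)*sqrt(1 - γ/(-3)): its argument vanishes at γ = -3, a square-root branch point, modulus 3.
The radius of convergence is the smallest modulus among the singular points: 4/9.
The branch term is analytic at -4/9 and contributes nothing to the residue; only the rational part matters.
At the order-1 pole -4/9 set g(γ) = (γ - (-4/9))*(rational part) = 7/18.
Simple pole: residue = g(a) at a = -4/9, which is 7/18.
List the singular points by increasing real part (a conjugate pair: the negative imaginary part first).

Radius of convergence at 0: 4/9.
At -3: an algebraic (square-root) branch point.
At -4/9: a pole of order 1; residue 7/18.


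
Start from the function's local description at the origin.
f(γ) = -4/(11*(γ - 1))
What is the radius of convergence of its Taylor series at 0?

Denominator factor (γ - 1): pole of order 1 at 1, modulus 1.
The radius of convergence is the smallest modulus among the singular points: 1.

The radius of convergence is 1.


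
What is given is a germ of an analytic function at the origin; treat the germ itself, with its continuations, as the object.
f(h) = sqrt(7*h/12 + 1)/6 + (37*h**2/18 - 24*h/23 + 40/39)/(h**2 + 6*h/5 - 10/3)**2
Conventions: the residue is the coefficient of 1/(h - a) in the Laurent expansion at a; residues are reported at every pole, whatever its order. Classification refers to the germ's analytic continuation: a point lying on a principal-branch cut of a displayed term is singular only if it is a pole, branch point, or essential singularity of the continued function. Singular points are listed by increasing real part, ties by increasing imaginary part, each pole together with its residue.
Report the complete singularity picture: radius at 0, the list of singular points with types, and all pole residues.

Radius of convergence at 0: -3/5 + (1/15)*sqrt(831).
At -3/5 - (1/15)*sqrt(831): a pole of order 2; residue -(5247575/825910956)*sqrt(831).
At -12/7: an algebraic (square-root) branch point.
At -3/5 + (1/15)*sqrt(831): a pole of order 2; residue (5247575/825910956)*sqrt(831).


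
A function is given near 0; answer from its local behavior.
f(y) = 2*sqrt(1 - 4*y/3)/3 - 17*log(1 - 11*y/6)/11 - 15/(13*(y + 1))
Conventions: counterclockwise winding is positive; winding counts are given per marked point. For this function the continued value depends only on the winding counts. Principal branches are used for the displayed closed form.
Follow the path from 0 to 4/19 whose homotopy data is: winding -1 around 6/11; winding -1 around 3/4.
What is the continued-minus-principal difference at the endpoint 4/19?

The rational part is single-valued and drops out of the difference; each branch term changes only by its own monodromy.
(2/3)*sqrt(1 - y/(3/4)): winding -1 is odd, the square root flips sign, contributing -2*(2/3)*sqrt(1 - (4/19)/(3/4)) = -2*(2/3)*sqrt(41/57) = -(4/171)*sqrt(2337).
(-17/11)*log(1 - y/(6/11)): each positive loop around 6/11 adds 2*pi*i to the log, so winding -1 contributes (-17/11)*(-1)*2*pi*i = (34/11)*pi*i.
Summing the contributions at y = 4/19 gives (-(4/171)*sqrt(2337)) + ((34/11)*pi)*i.

Continued minus principal equals (-(4/171)*sqrt(2337)) + ((34/11)*pi)*i.


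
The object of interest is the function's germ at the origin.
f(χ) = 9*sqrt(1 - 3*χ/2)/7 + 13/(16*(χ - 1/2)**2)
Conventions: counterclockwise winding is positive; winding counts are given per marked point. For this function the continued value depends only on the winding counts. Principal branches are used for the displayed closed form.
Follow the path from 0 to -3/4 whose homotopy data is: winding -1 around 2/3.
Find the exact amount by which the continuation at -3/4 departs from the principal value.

The rational part is single-valued and drops out of the difference; each branch term changes only by its own monodromy.
(9/7)*sqrt(1 - χ/(2/3)): winding -1 is odd, the square root flips sign, contributing -2*(9/7)*sqrt(1 - (-3/4)/(2/3)) = -2*(9/7)*sqrt(17/8) = -(9/14)*sqrt(34).
Summing the contributions at χ = -3/4 gives -(9/14)*sqrt(34).

Continued minus principal equals -(9/14)*sqrt(34).


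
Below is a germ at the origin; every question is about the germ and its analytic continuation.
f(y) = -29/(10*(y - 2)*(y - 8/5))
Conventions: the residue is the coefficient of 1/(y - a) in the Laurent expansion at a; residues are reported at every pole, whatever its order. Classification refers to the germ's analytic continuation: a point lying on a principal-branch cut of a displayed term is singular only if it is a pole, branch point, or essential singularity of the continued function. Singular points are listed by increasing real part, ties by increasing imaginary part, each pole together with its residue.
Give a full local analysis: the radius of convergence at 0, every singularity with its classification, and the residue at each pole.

Radius of convergence at 0: 8/5.
At 8/5: a pole of order 1; residue 29/4.
At 2: a pole of order 1; residue -29/4.

Denominator factor (y - 8/5): pole of order 1 at 8/5, modulus 8/5.
Denominator factor (y - 2): pole of order 1 at 2, modulus 2.
The radius of convergence is the smallest modulus among the singular points: 8/5.
At the order-1 pole 8/5 set g(y) = (y - (8/5))*f(y) = -29/(10*(y - 2)).
Simple pole: residue = g(a) at a = 8/5, which is 29/4.
At the order-1 pole 2 set g(y) = (y - (2))*f(y) = -29/(10*(y - 8/5)).
Simple pole: residue = g(a) at a = 2, which is -29/4.
List the singular points by increasing real part (a conjugate pair: the negative imaginary part first).


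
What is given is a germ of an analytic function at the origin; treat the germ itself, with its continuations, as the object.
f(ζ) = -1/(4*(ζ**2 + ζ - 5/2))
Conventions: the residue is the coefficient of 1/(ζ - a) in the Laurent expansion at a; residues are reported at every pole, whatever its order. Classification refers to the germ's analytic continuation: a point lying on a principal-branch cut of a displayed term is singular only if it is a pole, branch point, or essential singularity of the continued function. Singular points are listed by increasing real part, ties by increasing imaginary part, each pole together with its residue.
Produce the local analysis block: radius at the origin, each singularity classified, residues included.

Radius of convergence at 0: -1/2 + (1/2)*sqrt(11).
At -1/2 - (1/2)*sqrt(11): a pole of order 1; residue (1/44)*sqrt(11).
At -1/2 + (1/2)*sqrt(11): a pole of order 1; residue -(1/44)*sqrt(11).

Denominator factor (ζ**2 + ζ - 5/2): discriminant 11, real irrational roots -1/2 + (1/2)*sqrt(11) and -1/2 - (1/2)*sqrt(11); poles of order 1, moduli -1/2 + (1/2)*sqrt(11) and 1/2 + (1/2)*sqrt(11).
The radius of convergence is the smallest modulus among the singular points: -1/2 + (1/2)*sqrt(11).
The factor ζ**2 + ζ - 5/2 splits as (ζ - a)(ζ - a') with a = -1/2 - (1/2)*sqrt(11), a' = -1/2 + (1/2)*sqrt(11). At the order-1 pole a set g(ζ) = (ζ - a)*f(ζ) = [-1/4] / (ζ - a').
Simple pole: residue = g(a) at a = -1/2 - (1/2)*sqrt(11), which is (1/44)*sqrt(11).
The factor ζ**2 + ζ - 5/2 splits as (ζ - a)(ζ - a') with a = -1/2 + (1/2)*sqrt(11), a' = -1/2 - (1/2)*sqrt(11). At the order-1 pole a set g(ζ) = (ζ - a)*f(ζ) = [-1/4] / (ζ - a').
Simple pole: residue = g(a) at a = -1/2 + (1/2)*sqrt(11), which is -(1/44)*sqrt(11).
List the singular points by increasing real part (a conjugate pair: the negative imaginary part first).


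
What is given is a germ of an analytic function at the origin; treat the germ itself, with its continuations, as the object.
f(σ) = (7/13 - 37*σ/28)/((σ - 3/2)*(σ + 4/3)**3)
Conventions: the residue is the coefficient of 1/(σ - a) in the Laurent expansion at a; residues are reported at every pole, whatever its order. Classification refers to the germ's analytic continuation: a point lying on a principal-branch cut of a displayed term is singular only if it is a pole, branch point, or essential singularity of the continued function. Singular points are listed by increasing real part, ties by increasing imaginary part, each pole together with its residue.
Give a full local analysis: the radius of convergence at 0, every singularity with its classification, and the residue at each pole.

Denominator factor (σ - 3/2): pole of order 1 at 3/2, modulus 3/2.
Denominator factor (σ + 4/3)^3: pole of order 3 at -4/3, modulus 4/3.
The radius of convergence is the smallest modulus among the singular points: 4/3.
At the order-3 pole -4/3 set g(σ) = (σ - (-4/3))^3*f(σ) = (7/13 - 37*σ/28)/(σ - 3/2).
Order-3 pole: residue = g''(a)/2; g''(-4/3) = 56754/447083, so the residue is 28377/447083.
At the order-1 pole 3/2 set g(σ) = (σ - (3/2))*f(σ) = (7/13 - 37*σ/28)/(σ + 4/3)**3.
Simple pole: residue = g(a) at a = 3/2, which is -28377/447083.
List the singular points by increasing real part (a conjugate pair: the negative imaginary part first).

Radius of convergence at 0: 4/3.
At -4/3: a pole of order 3; residue 28377/447083.
At 3/2: a pole of order 1; residue -28377/447083.


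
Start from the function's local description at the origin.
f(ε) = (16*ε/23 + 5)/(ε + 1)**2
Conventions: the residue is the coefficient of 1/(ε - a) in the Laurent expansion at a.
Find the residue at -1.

The residue is 16/23.

At the order-2 pole -1 set g(ε) = (ε - (-1))^2*f(ε) = 16*ε/23 + 5.
Order-2 pole: residue = g'(a); g'(-1) = 16/23, so the residue is 16/23.


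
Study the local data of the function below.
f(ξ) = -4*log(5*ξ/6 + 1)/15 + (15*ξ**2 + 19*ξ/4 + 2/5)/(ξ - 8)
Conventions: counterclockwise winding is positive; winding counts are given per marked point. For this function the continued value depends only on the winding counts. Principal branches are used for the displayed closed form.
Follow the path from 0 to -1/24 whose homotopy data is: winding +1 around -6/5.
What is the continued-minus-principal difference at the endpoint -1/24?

The rational part is single-valued and drops out of the difference; each branch term changes only by its own monodromy.
(-4/15)*log(1 - ξ/(-6/5)): each positive loop around -6/5 adds 2*pi*i to the log, so winding +1 contributes (-4/15)*(1)*2*pi*i = -(8/15)*pi*i.
Summing the contributions at ξ = -1/24 gives -(8/15)*pi*i.

Continued minus principal equals -(8/15)*pi*i.


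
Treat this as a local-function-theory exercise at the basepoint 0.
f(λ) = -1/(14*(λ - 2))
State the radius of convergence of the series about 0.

Denominator factor (λ - 2): pole of order 1 at 2, modulus 2.
The radius of convergence is the smallest modulus among the singular points: 2.

The radius of convergence is 2.


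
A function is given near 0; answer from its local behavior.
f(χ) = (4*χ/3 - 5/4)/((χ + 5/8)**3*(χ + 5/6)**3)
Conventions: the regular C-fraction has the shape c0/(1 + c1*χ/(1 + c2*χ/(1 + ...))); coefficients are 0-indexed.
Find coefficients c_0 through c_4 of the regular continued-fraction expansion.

Taylor coefficients (expand at 0): a_0 = -27648/3125, a_1 = 1308672/15625, a_2 = -34725888/78125, a_3 = 137576448/78125, a_4 = -11367825408/1953125.
c0 = a_0 = -27648/3125. Peel one level at a time: if S = 1 + c*χ/S' with S'(0) = 1, then c is the χ-coefficient of S and S' = c*χ/(S - 1).
S_1 = c0/f = 1 + (142/15)*χ + (1772/45)*χ^2 + ...; c1 = 142/15.
S_2 = c1*χ/(S_1 - 1) = 1 + (-886/213)*χ + (899736/126025)*χ^2 + ...; c2 = -886/213.
S_3 = c2*χ/(S_2 - 1) = 1 + (1349604/786325)*χ + (237437556/122655625)*χ^2 + ...; c3 = 1349604/786325.
S_4 = c3*χ/(S_3 - 1) = 1 + (-1404838873/1245572025)*χ + ...; c4 = -1404838873/1245572025.

The regular C-fraction coefficients are [-27648/3125, 142/15, -886/213, 1349604/786325, -1404838873/1245572025].


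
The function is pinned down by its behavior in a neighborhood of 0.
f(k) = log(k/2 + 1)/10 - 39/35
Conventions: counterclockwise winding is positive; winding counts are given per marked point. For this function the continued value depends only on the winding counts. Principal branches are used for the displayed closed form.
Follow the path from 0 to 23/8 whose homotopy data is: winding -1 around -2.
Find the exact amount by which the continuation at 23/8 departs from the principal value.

Continued minus principal equals -(1/5)*pi*i.

The rational part is single-valued and drops out of the difference; each branch term changes only by its own monodromy.
(1/10)*log(1 - k/(-2)): each positive loop around -2 adds 2*pi*i to the log, so winding -1 contributes (1/10)*(-1)*2*pi*i = -(1/5)*pi*i.
Summing the contributions at k = 23/8 gives -(1/5)*pi*i.


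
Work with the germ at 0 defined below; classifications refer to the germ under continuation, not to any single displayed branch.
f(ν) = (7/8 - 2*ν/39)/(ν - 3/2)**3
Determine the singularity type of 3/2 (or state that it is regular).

The denominator factor ν - 3/2 vanishes at 3/2 and appears to the power 3; the numerator there equals 83/104, nonzero, and no other factor vanishes.
Hence a pole whose order is the multiplicity, 3.

The point is a pole of order 3.


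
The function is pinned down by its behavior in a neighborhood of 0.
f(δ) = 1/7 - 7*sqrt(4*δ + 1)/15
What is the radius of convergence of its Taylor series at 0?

Branch term (-7/15)*sqrt(1 - δ/(-1/4)): its argument vanishes at δ = -1/4, a square-root branch point, modulus 1/4.
The radius of convergence is the smallest modulus among the singular points: 1/4.

The radius of convergence is 1/4.


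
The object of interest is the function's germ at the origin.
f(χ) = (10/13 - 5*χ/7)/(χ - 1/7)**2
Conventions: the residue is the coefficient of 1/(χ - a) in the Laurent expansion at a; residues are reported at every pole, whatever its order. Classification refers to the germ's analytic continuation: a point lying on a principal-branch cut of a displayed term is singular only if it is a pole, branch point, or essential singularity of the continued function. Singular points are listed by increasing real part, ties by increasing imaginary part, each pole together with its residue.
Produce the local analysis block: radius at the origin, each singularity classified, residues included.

Denominator factor (χ - 1/7)^2: pole of order 2 at 1/7, modulus 1/7.
The radius of convergence is the smallest modulus among the singular points: 1/7.
At the order-2 pole 1/7 set g(χ) = (χ - (1/7))^2*f(χ) = 10/13 - 5*χ/7.
Order-2 pole: residue = g'(a); g'(1/7) = -5/7, so the residue is -5/7.

Radius of convergence at 0: 1/7.
At 1/7: a pole of order 2; residue -5/7.


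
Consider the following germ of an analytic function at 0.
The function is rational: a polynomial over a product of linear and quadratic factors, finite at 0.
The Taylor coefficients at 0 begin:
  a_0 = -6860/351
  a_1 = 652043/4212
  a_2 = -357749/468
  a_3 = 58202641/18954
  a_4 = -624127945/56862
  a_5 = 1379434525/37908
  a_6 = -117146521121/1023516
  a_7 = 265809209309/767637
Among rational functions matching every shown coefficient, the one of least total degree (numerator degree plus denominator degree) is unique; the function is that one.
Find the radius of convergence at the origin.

The radius of convergence is 3/7.

No rational of total degree below 4 reproduces all 8 coefficients; solving the [1/3] Pade equations on them gives f(h) = (17*h/12 - 20/13)/(h + 3/7)**3, whose expansion matches every shown term.
Denominator factor (h + 3/7)^3: pole of order 3 at -3/7, modulus 3/7.
The radius of convergence is the smallest modulus among the singular points: 3/7.


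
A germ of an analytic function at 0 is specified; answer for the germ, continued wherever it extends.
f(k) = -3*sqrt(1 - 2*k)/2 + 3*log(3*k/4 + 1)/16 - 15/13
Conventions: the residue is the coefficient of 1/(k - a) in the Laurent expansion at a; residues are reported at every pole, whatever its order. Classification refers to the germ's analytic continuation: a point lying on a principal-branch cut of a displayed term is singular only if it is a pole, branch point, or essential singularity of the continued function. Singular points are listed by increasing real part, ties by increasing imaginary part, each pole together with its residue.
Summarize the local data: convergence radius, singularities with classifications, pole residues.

Radius of convergence at 0: 1/2.
At -4/3: a logarithmic branch point.
At 1/2: an algebraic (square-root) branch point.

Branch term (3/16)*log(1 - k/(-4/3)): its argument vanishes at k = -4/3, a logarithmic branch point, modulus 4/3.
Branch term (-3/2)*sqrt(1 - k/(1/2)): its argument vanishes at k = 1/2, a square-root branch point, modulus 1/2.
The radius of convergence is the smallest modulus among the singular points: 1/2.
List the singular points by increasing real part (a conjugate pair: the negative imaginary part first).


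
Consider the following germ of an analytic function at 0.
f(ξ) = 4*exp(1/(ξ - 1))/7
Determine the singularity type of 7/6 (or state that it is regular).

There is no denominator, hence no pole anywhere.
The essential point of exp(1/(ξ - (1))) is 1, not 7/6.
So the germ continues analytically to 7/6.

The point is a regular point.


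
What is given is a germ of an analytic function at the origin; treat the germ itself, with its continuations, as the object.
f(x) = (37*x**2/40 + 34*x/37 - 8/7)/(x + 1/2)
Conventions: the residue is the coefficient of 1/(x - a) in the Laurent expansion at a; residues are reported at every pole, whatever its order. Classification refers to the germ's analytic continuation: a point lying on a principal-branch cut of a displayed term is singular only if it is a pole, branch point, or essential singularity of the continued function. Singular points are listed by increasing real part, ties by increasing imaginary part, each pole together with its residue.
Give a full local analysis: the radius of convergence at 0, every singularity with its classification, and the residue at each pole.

Denominator factor (x + 1/2): pole of order 1 at -1/2, modulus 1/2.
The radius of convergence is the smallest modulus among the singular points: 1/2.
At the order-1 pole -1/2 set g(x) = (x - (-1/2))*f(x) = 37*x**2/40 + 34*x/37 - 8/7.
Simple pole: residue = g(a) at a = -1/2, which is -56817/41440.

Radius of convergence at 0: 1/2.
At -1/2: a pole of order 1; residue -56817/41440.


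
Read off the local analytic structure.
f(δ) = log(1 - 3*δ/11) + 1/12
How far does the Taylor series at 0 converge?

Branch term (1)*log(1 - δ/(11/3)): its argument vanishes at δ = 11/3, a logarithmic branch point, modulus 11/3.
The radius of convergence is the smallest modulus among the singular points: 11/3.

The radius of convergence is 11/3.


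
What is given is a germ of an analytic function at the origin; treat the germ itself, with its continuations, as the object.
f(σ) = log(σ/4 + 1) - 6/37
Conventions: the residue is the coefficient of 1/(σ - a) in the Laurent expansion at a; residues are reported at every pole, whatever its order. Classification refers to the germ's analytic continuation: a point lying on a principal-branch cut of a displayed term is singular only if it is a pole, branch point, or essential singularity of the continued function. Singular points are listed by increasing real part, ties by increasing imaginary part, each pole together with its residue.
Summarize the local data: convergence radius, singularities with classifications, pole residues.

Branch term (1)*log(1 - σ/(-4)): its argument vanishes at σ = -4, a logarithmic branch point, modulus 4.
The radius of convergence is the smallest modulus among the singular points: 4.

Radius of convergence at 0: 4.
At -4: a logarithmic branch point.


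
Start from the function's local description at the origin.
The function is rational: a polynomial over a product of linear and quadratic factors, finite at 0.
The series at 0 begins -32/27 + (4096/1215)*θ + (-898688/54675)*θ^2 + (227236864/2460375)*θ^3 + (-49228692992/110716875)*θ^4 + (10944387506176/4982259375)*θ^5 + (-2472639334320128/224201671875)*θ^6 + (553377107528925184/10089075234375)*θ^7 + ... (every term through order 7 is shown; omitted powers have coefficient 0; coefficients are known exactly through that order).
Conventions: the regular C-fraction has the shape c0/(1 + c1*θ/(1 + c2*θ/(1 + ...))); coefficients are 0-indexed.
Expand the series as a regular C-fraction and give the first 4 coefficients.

The regular C-fraction coefficients are [-32/27, 128/45, 65/32, 3711/2080].

Taylor coefficients (read off): a_0 = -32/27, a_1 = 4096/1215, a_2 = -898688/54675, a_3 = 227236864/2460375.
c0 = a_0 = -32/27. Peel one level at a time: if S = 1 + c*θ/S' with S'(0) = 1, then c is the θ-coefficient of S and S' = c*θ/(S - 1).
S_1 = c0/f = 1 + (128/45)*θ + (-52/9)*θ^2 + ...; c1 = 128/45.
S_2 = c1*θ/(S_1 - 1) = 1 + (65/32)*θ + (-3711/1024)*θ^2 + ...; c2 = 65/32.
S_3 = c2*θ/(S_2 - 1) = 1 + (3711/2080)*θ + ...; c3 = 3711/2080.


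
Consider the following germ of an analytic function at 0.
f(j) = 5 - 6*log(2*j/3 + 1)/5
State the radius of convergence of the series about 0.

Branch term (-6/5)*log(1 - j/(-3/2)): its argument vanishes at j = -3/2, a logarithmic branch point, modulus 3/2.
The radius of convergence is the smallest modulus among the singular points: 3/2.

The radius of convergence is 3/2.


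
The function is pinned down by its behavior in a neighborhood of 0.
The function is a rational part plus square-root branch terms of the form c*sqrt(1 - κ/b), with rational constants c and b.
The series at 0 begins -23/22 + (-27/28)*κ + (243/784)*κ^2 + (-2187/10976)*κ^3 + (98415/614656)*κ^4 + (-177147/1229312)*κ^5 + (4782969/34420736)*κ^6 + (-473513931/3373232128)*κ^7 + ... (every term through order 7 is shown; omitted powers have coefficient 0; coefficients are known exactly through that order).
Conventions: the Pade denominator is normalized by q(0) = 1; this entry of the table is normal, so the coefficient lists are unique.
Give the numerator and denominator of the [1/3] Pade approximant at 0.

The Pade approximant has numerator coefficients [-23/22, -1482237/1041040]; denominator coefficients [1, 20799/47320, -72171/662480, 745767/18549440].

Taylor coefficients needed (read off): a_0 = -23/22, a_1 = -27/28, a_2 = 243/784, a_3 = -2187/10976, a_4 = 98415/614656.
Write the denominator as Q(κ) = 1 + q1*κ + q2*κ^2 + q3*κ^3. Requiring Q*f - P = O(κ^5) with deg P <= 1 kills the coefficients of κ^2..κ^4 in Q*f:
  κ^2: a_2 + q1*a_1 + q2*a_0 = 0, i.e. 243/784 + (-27/28)*q1 + (-23/22)*q2 = 0.
  κ^3: a_3 + q1*a_2 + q2*a_1 + q3*a_0 = 0, i.e. -2187/10976 + (243/784)*q1 + (-27/28)*q2 + (-23/22)*q3 = 0.
  κ^4: a_4 + q1*a_3 + q2*a_2 + q3*a_1 = 0, i.e. 98415/614656 + (-2187/10976)*q1 + (243/784)*q2 + (-27/28)*q3 = 0.
Solving this linear system: q1 = 20799/47320, q2 = -72171/662480, q3 = 745767/18549440.
The numerator is Q*f truncated at degree 1: P0 = a_0 = -23/22; P1 = a_1 + q1*a_0 = -1482237/1041040.
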